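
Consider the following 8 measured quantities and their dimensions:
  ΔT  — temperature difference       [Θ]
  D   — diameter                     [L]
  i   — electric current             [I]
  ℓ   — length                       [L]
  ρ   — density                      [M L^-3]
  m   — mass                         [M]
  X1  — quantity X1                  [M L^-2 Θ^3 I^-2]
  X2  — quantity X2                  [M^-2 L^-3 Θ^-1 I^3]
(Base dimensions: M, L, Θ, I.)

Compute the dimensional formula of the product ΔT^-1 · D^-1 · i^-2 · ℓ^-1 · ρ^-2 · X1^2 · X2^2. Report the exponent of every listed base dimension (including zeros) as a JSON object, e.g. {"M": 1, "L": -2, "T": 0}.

Dimensional matrix (M×L×Θ×I by ΔT×D×i×ℓ×ρ×m×X1×X2):
  M: [ 0  0  0  0  1  1  1 -2]
  L: [ 0  1  0  1 -3  0 -2 -3]
  Θ: [ 1  0  0  0  0  0  3 -1]
  I: [ 0  0  1  0  0  0 -2  3]
  [M]: (-1)·0+(-1)·0+(-2)·0+(-1)·0+(-2)·1+(2)·1+(2)·-2 = -4
  [L]: (-1)·0+(-1)·1+(-2)·0+(-1)·1+(-2)·-3+(2)·-2+(2)·-3 = -6
  [Θ]: (-1)·1+(-1)·0+(-2)·0+(-1)·0+(-2)·0+(2)·3+(2)·-1 = 3
  [I]: (-1)·0+(-1)·0+(-2)·1+(-1)·0+(-2)·0+(2)·-2+(2)·3 = 0
⇒ M^-4 L^-6 Θ^3

{"M": -4, "L": -6, "Θ": 3, "I": 0}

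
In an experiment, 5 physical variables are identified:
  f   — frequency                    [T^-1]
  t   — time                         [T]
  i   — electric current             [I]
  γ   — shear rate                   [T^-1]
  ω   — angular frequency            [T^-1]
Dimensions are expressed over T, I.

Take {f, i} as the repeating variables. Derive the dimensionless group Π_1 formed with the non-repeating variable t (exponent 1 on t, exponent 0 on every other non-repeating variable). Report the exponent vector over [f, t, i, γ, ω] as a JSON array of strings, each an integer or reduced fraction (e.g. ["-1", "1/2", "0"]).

["1", "1", "0", "0", "0"]

Write exponents as rows T,I / cols f,t,i,γ,ω:
  T: [-1  1  0 -1 -1]
  I: [ 0  0  1  0  0]
Row reduction gives pivot columns f,i; rank = 2
Pivot set = {f,i}, free = {t,γ,ω}
RREF:
  r0: [   1   -1    0    1    1]
  r1: [   0    0    1    0    0]
Fix exponent of t at 1, γ at 0, ω at 0; solve each RREF row for its pivot's exponent:
  r0: exp(f) + (-1)·1 = 0 ⇒ exp(f) = 1
  r1: exp(i) + (0)·1 = 0 ⇒ exp(i) = 0
Π_1 = f · t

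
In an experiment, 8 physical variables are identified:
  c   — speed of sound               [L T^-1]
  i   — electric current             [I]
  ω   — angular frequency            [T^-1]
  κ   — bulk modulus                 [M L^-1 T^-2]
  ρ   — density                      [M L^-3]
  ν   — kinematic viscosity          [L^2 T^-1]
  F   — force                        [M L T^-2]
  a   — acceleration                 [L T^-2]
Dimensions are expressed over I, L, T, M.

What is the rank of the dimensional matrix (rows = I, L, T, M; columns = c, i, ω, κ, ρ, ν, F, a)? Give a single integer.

Write exponents as rows I,L,T,M / cols c,i,ω,κ,ρ,ν,F,a:
  I: [ 0  1  0  0  0  0  0  0]
  L: [ 1  0  0 -1 -3  2  1  1]
  T: [-1  0 -1 -2  0 -1 -2 -2]
  M: [ 0  0  0  1  1  0  1  0]
RREF → pivots at {c,i,ω,κ} ⇒ r = 4

4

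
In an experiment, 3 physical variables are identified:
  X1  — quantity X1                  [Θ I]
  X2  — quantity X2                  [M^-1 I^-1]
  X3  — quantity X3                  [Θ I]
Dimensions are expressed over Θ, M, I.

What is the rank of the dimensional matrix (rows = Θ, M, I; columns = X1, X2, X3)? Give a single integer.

Dimensional matrix (Θ×M×I by X1×X2×X3):
  Θ: [ 1  0  1]
  M: [ 0 -1  0]
  I: [ 1 -1  1]
Echelon form has 2 nonzero rows (pivots: X1,X2)

2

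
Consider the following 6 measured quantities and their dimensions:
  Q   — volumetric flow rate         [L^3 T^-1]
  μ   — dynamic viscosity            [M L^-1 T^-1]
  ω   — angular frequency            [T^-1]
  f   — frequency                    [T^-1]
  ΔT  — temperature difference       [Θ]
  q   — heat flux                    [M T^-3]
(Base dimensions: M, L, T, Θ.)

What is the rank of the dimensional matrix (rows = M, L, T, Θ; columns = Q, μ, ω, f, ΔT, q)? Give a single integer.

4

Exponent matrix [M,L,T,Θ] × [Q,μ,ω,f,ΔT,q]:
  M: [ 0  1  0  0  0  1]
  L: [ 3 -1  0  0  0  0]
  T: [-1 -1 -1 -1  0 -3]
  Θ: [ 0  0  0  0  1  0]
Echelon form has 4 nonzero rows (pivots: Q,μ,ω,ΔT)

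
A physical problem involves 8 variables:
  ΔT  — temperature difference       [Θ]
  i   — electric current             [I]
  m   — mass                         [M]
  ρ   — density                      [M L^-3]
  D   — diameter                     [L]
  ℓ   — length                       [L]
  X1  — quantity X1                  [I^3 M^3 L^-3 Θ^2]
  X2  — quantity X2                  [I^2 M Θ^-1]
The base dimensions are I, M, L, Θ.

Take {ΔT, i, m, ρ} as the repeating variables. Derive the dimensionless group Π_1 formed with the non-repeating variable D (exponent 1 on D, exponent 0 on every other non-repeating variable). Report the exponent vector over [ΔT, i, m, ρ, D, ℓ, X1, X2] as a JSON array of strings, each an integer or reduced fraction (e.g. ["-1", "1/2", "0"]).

["0", "0", "-1/3", "1/3", "1", "0", "0", "0"]

Exponent matrix [I,M,L,Θ] × [ΔT,i,m,ρ,D,ℓ,X1,X2]:
  I: [ 0  1  0  0  0  0  3  2]
  M: [ 0  0  1  1  0  0  3  1]
  L: [ 0  0  0 -3  1  1 -3  0]
  Θ: [ 1  0  0  0  0  0  2 -1]
Row reduction gives pivot columns ΔT,i,m,ρ; rank = 4
Repeat: ΔT,i,m,ρ; free: D,ℓ,X1,X2
RREF:
  r0: [   1    0    0    0    0    0    2   -1]
  r1: [   0    1    0    0    0    0    3    2]
  r2: [   0    0    1    0  1/3  1/3    2    1]
  r3: [   0    0    0    1 -1/3 -1/3    1    0]
Fix exponent of D at 1, ℓ at 0, X1 at 0, X2 at 0; solve each RREF row for its pivot's exponent:
  r0: exp(ΔT) + (0)·1 = 0 ⇒ exp(ΔT) = 0
  r1: exp(i) + (0)·1 = 0 ⇒ exp(i) = 0
  r2: exp(m) + (1/3)·1 = 0 ⇒ exp(m) = -1/3
  r3: exp(ρ) + (-1/3)·1 = 0 ⇒ exp(ρ) = 1/3
Π_1 = m^(-1/3) · ρ^(1/3) · D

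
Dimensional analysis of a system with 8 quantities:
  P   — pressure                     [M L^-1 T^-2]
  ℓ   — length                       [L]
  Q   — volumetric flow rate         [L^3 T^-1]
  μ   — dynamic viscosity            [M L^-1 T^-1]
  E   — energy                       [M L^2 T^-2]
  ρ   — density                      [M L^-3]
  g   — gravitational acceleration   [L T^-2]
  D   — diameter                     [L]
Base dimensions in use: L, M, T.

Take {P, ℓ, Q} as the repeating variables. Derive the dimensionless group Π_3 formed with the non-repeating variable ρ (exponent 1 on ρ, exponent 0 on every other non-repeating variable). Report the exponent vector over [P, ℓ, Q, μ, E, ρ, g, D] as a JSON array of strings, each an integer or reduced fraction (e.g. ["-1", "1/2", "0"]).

Dimensional matrix (L×M×T by P×ℓ×Q×μ×E×ρ×g×D):
  L: [-1  1  3 -1  2 -3  1  1]
  M: [ 1  0  0  1  1  1  0  0]
  T: [-2  0 -1 -1 -2  0 -2  0]
Echelon form has 3 nonzero rows (pivots: P,ℓ,Q)
Pivot set = {P,ℓ,Q}, free = {μ,E,ρ,g,D}
RREF:
  r0: [   1    0    0    1    1    1    0    0]
  r1: [   0    1    0    3    3    4   -5    1]
  r2: [   0    0    1   -1    0   -2    2    0]
Fix exponent of ρ at 1, μ at 0, E at 0, g at 0, D at 0; solve each RREF row for its pivot's exponent:
  r0: exp(P) + (1)·1 = 0 ⇒ exp(P) = -1
  r1: exp(ℓ) + (4)·1 = 0 ⇒ exp(ℓ) = -4
  r2: exp(Q) + (-2)·1 = 0 ⇒ exp(Q) = 2
Π_3 = P^-1 · ℓ^-4 · Q^2 · ρ

["-1", "-4", "2", "0", "0", "1", "0", "0"]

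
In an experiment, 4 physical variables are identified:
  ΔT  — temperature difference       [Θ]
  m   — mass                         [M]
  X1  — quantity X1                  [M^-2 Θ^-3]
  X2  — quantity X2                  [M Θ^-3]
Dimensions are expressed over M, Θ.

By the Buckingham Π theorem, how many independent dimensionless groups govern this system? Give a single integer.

Write exponents as rows M,Θ / cols ΔT,m,X1,X2:
  M: [ 0  1 -2  1]
  Θ: [ 1  0 -3 -3]
Echelon form has 2 nonzero rows (pivots: ΔT,m)
n=4, r=2 ⇒ 2 dimensionless groups

2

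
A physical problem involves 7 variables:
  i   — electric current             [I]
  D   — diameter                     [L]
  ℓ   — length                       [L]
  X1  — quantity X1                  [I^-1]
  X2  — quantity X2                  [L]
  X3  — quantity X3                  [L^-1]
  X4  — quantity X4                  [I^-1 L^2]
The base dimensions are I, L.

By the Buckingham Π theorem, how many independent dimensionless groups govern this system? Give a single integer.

5

Write exponents as rows I,L / cols i,D,ℓ,X1,X2,X3,X4:
  I: [ 1  0  0 -1  0  0 -1]
  L: [ 0  1  1  0  1 -1  2]
Echelon form has 2 nonzero rows (pivots: i,D)
7 vars − rank 2 = 5 Π groups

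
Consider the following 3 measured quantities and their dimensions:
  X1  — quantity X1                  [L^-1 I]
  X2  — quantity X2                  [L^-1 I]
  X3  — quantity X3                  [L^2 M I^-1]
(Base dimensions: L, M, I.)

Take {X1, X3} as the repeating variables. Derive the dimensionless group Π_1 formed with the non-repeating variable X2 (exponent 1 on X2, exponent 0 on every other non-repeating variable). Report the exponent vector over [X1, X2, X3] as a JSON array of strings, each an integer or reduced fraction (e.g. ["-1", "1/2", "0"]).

Write exponents as rows L,M,I / cols X1,X2,X3:
  L: [-1 -1  2]
  M: [ 0  0  1]
  I: [ 1  1 -1]
RREF → pivots at {X1,X3} ⇒ r = 2
Repeat: X1,X3; free: X2
RREF:
  r0: [   1    1    0]
  r1: [   0    0    1]
  r2: [   0    0    0]
Fix exponent of X2 at 1; solve each RREF row for its pivot's exponent:
  r0: exp(X1) + (1)·1 = 0 ⇒ exp(X1) = -1
  r1: exp(X3) + (0)·1 = 0 ⇒ exp(X3) = 0
Π_1 = X1^-1 · X2

["-1", "1", "0"]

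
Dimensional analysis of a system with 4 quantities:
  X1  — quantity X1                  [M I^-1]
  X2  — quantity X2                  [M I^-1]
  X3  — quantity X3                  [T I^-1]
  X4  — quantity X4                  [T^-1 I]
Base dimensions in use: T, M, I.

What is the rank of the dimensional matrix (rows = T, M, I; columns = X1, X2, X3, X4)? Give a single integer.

2

Write exponents as rows T,M,I / cols X1,X2,X3,X4:
  T: [ 0  0  1 -1]
  M: [ 1  1  0  0]
  I: [-1 -1 -1  1]
Row reduction gives pivot columns X1,X3; rank = 2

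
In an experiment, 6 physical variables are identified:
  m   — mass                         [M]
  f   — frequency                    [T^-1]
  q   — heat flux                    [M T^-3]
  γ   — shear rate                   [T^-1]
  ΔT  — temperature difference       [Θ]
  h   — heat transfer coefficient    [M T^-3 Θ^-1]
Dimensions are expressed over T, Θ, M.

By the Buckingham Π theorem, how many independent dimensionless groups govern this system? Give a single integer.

Exponent matrix [T,Θ,M] × [m,f,q,γ,ΔT,h]:
  T: [ 0 -1 -3 -1  0 -3]
  Θ: [ 0  0  0  0  1 -1]
  M: [ 1  0  1  0  0  1]
Echelon form has 3 nonzero rows (pivots: m,f,ΔT)
6 vars − rank 3 = 3 Π groups

3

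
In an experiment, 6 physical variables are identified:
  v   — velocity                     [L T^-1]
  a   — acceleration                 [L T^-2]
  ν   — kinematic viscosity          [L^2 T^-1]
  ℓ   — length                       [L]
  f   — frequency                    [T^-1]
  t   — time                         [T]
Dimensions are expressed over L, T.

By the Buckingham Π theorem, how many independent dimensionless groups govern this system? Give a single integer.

4

Write exponents as rows L,T / cols v,a,ν,ℓ,f,t:
  L: [ 1  1  2  1  0  0]
  T: [-1 -2 -1  0 -1  1]
Echelon form has 2 nonzero rows (pivots: v,a)
Π count = n − r = 6 − 2 = 4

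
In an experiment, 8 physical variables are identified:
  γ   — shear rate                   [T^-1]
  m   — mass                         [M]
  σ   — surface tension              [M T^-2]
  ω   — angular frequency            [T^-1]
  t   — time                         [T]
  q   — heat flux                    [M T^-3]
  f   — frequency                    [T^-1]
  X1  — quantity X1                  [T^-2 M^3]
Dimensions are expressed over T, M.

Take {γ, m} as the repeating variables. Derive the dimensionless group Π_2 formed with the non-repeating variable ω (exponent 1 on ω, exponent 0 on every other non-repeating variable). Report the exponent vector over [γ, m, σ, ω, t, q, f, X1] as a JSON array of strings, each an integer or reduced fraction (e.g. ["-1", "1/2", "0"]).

Dimensional matrix (T×M by γ×m×σ×ω×t×q×f×X1):
  T: [-1  0 -2 -1  1 -3 -1 -2]
  M: [ 0  1  1  0  0  1  0  3]
RREF → pivots at {γ,m} ⇒ r = 2
Repeat: γ,m; free: σ,ω,t,q,f,X1
RREF:
  r0: [   1    0    2    1   -1    3    1    2]
  r1: [   0    1    1    0    0    1    0    3]
Fix exponent of ω at 1, σ at 0, t at 0, q at 0, f at 0, X1 at 0; solve each RREF row for its pivot's exponent:
  r0: exp(γ) + (1)·1 = 0 ⇒ exp(γ) = -1
  r1: exp(m) + (0)·1 = 0 ⇒ exp(m) = 0
Π_2 = γ^-1 · ω

["-1", "0", "0", "1", "0", "0", "0", "0"]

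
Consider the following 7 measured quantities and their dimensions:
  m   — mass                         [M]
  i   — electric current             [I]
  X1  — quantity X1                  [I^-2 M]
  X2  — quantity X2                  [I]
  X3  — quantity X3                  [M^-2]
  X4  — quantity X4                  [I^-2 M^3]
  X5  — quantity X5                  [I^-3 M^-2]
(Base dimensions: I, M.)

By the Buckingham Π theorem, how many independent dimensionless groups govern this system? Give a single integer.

5

Write exponents as rows I,M / cols m,i,X1,X2,X3,X4,X5:
  I: [ 0  1 -2  1  0 -2 -3]
  M: [ 1  0  1  0 -2  3 -2]
RREF → pivots at {m,i} ⇒ r = 2
Π count = n − r = 7 − 2 = 5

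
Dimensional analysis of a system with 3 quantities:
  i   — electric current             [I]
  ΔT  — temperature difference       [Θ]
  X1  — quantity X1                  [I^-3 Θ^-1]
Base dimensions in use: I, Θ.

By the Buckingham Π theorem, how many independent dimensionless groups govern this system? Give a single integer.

1

Exponent matrix [I,Θ] × [i,ΔT,X1]:
  I: [ 1  0 -3]
  Θ: [ 0  1 -1]
Echelon form has 2 nonzero rows (pivots: i,ΔT)
Π count = n − r = 3 − 2 = 1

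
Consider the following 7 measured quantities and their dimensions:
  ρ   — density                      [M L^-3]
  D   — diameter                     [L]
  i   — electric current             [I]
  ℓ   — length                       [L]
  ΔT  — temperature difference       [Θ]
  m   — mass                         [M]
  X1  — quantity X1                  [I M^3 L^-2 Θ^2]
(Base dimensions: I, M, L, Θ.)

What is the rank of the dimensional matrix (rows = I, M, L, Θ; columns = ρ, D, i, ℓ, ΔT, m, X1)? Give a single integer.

Exponent matrix [I,M,L,Θ] × [ρ,D,i,ℓ,ΔT,m,X1]:
  I: [ 0  0  1  0  0  0  1]
  M: [ 1  0  0  0  0  1  3]
  L: [-3  1  0  1  0  0 -2]
  Θ: [ 0  0  0  0  1  0  2]
RREF → pivots at {ρ,D,i,ΔT} ⇒ r = 4

4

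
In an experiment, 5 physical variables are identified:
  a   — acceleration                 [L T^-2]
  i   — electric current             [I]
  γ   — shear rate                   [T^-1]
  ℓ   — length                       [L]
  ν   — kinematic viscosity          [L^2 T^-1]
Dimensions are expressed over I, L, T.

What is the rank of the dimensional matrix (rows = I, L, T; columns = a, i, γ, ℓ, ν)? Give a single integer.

Dimensional matrix (I×L×T by a×i×γ×ℓ×ν):
  I: [ 0  1  0  0  0]
  L: [ 1  0  0  1  2]
  T: [-2  0 -1  0 -1]
Echelon form has 3 nonzero rows (pivots: a,i,γ)

3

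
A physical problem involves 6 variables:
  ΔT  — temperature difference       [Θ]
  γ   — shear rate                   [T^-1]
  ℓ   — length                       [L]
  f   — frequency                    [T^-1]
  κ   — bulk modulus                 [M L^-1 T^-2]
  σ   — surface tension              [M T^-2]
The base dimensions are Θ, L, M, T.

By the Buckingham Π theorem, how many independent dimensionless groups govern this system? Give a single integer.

Dimensional matrix (Θ×L×M×T by ΔT×γ×ℓ×f×κ×σ):
  Θ: [ 1  0  0  0  0  0]
  L: [ 0  0  1  0 -1  0]
  M: [ 0  0  0  0  1  1]
  T: [ 0 -1  0 -1 -2 -2]
RREF → pivots at {ΔT,γ,ℓ,κ} ⇒ r = 4
Π count = n − r = 6 − 4 = 2

2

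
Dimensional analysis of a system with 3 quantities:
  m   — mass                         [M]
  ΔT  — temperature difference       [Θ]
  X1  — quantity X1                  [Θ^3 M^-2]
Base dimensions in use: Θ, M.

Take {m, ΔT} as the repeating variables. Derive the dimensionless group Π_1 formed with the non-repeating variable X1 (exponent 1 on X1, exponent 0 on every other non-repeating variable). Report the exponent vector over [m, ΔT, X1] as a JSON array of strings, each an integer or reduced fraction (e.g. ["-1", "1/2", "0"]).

["2", "-3", "1"]

Exponent matrix [Θ,M] × [m,ΔT,X1]:
  Θ: [ 0  1  3]
  M: [ 1  0 -2]
Row reduction gives pivot columns m,ΔT; rank = 2
Repeat: m,ΔT; free: X1
RREF:
  r0: [   1    0   -2]
  r1: [   0    1    3]
Fix exponent of X1 at 1; solve each RREF row for its pivot's exponent:
  r0: exp(m) + (-2)·1 = 0 ⇒ exp(m) = 2
  r1: exp(ΔT) + (3)·1 = 0 ⇒ exp(ΔT) = -3
Π_1 = m^2 · ΔT^-3 · X1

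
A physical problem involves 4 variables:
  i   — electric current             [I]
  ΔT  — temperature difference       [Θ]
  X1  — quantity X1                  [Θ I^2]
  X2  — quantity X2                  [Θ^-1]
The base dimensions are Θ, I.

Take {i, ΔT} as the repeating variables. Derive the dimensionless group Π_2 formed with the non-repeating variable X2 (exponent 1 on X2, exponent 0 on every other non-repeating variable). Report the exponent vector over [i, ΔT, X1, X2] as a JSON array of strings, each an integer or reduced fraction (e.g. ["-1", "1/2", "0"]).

Exponent matrix [Θ,I] × [i,ΔT,X1,X2]:
  Θ: [ 0  1  1 -1]
  I: [ 1  0  2  0]
Echelon form has 2 nonzero rows (pivots: i,ΔT)
Repeat: i,ΔT; free: X1,X2
RREF:
  r0: [   1    0    2    0]
  r1: [   0    1    1   -1]
Fix exponent of X2 at 1, X1 at 0; solve each RREF row for its pivot's exponent:
  r0: exp(i) + (0)·1 = 0 ⇒ exp(i) = 0
  r1: exp(ΔT) + (-1)·1 = 0 ⇒ exp(ΔT) = 1
Π_2 = ΔT · X2

["0", "1", "0", "1"]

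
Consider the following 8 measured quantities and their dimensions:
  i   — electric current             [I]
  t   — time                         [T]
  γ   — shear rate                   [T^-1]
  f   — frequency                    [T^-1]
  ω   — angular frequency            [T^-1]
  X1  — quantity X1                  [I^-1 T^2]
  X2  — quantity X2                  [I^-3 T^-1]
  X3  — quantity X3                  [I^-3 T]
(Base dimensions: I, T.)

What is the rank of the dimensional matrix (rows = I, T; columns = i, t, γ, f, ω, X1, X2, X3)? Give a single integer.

Exponent matrix [I,T] × [i,t,γ,f,ω,X1,X2,X3]:
  I: [ 1  0  0  0  0 -1 -3 -3]
  T: [ 0  1 -1 -1 -1  2 -1  1]
Echelon form has 2 nonzero rows (pivots: i,t)

2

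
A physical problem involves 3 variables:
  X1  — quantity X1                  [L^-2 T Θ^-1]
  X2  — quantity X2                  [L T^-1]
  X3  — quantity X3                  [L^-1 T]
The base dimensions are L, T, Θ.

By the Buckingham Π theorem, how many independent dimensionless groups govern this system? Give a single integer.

Write exponents as rows L,T,Θ / cols X1,X2,X3:
  L: [-2  1 -1]
  T: [ 1 -1  1]
  Θ: [-1  0  0]
Row reduction gives pivot columns X1,X2; rank = 2
Π count = n − r = 3 − 2 = 1

1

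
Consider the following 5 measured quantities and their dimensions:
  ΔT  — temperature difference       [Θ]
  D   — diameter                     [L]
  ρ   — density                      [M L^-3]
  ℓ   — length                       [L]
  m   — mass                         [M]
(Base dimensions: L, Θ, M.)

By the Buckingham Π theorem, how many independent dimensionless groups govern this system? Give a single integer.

Write exponents as rows L,Θ,M / cols ΔT,D,ρ,ℓ,m:
  L: [ 0  1 -3  1  0]
  Θ: [ 1  0  0  0  0]
  M: [ 0  0  1  0  1]
Echelon form has 3 nonzero rows (pivots: ΔT,D,ρ)
5 vars − rank 3 = 2 Π groups

2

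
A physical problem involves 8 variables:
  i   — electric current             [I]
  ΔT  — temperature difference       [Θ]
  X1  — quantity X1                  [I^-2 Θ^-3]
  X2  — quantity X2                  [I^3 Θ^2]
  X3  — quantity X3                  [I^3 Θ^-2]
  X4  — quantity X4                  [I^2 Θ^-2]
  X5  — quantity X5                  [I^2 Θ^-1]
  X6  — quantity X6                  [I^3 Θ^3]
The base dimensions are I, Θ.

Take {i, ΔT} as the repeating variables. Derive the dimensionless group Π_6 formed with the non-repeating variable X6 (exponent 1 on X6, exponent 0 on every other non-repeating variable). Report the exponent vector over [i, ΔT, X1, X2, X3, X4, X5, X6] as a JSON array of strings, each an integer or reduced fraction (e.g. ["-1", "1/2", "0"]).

["-3", "-3", "0", "0", "0", "0", "0", "1"]

Write exponents as rows I,Θ / cols i,ΔT,X1,X2,X3,X4,X5,X6:
  I: [ 1  0 -2  3  3  2  2  3]
  Θ: [ 0  1 -3  2 -2 -2 -1  3]
Echelon form has 2 nonzero rows (pivots: i,ΔT)
Repeat: i,ΔT; free: X1,X2,X3,X4,X5,X6
RREF:
  r0: [   1    0   -2    3    3    2    2    3]
  r1: [   0    1   -3    2   -2   -2   -1    3]
Fix exponent of X6 at 1, X1 at 0, X2 at 0, X3 at 0, X4 at 0, X5 at 0; solve each RREF row for its pivot's exponent:
  r0: exp(i) + (3)·1 = 0 ⇒ exp(i) = -3
  r1: exp(ΔT) + (3)·1 = 0 ⇒ exp(ΔT) = -3
Π_6 = i^-3 · ΔT^-3 · X6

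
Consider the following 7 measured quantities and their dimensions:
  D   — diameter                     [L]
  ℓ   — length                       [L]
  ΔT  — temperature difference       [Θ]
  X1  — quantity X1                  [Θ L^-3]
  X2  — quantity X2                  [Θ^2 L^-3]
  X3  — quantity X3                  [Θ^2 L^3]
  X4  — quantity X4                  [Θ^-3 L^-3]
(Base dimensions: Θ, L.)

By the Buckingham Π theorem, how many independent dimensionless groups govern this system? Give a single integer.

5

Dimensional matrix (Θ×L by D×ℓ×ΔT×X1×X2×X3×X4):
  Θ: [ 0  0  1  1  2  2 -3]
  L: [ 1  1  0 -3 -3  3 -3]
RREF → pivots at {D,ΔT} ⇒ r = 2
n=7, r=2 ⇒ 5 dimensionless groups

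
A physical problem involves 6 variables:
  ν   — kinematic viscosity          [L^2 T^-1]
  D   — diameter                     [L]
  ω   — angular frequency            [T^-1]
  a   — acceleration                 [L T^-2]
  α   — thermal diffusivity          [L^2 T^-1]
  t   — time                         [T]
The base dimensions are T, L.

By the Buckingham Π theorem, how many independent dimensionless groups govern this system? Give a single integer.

Dimensional matrix (T×L by ν×D×ω×a×α×t):
  T: [-1  0 -1 -2 -1  1]
  L: [ 2  1  0  1  2  0]
Row reduction gives pivot columns ν,D; rank = 2
6 vars − rank 2 = 4 Π groups

4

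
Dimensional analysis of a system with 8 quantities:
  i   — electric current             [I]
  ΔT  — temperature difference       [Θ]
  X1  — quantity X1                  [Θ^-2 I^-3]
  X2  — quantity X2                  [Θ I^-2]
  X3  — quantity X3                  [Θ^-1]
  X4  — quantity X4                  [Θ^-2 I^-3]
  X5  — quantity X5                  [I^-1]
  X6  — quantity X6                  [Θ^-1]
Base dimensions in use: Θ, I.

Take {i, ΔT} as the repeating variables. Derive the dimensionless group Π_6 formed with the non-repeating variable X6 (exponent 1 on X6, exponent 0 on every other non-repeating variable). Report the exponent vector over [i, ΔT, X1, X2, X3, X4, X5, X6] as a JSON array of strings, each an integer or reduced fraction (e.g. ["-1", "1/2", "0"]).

["0", "1", "0", "0", "0", "0", "0", "1"]

Dimensional matrix (Θ×I by i×ΔT×X1×X2×X3×X4×X5×X6):
  Θ: [ 0  1 -2  1 -1 -2  0 -1]
  I: [ 1  0 -3 -2  0 -3 -1  0]
RREF → pivots at {i,ΔT} ⇒ r = 2
Pivot set = {i,ΔT}, free = {X1,X2,X3,X4,X5,X6}
RREF:
  r0: [   1    0   -3   -2    0   -3   -1    0]
  r1: [   0    1   -2    1   -1   -2    0   -1]
Fix exponent of X6 at 1, X1 at 0, X2 at 0, X3 at 0, X4 at 0, X5 at 0; solve each RREF row for its pivot's exponent:
  r0: exp(i) + (0)·1 = 0 ⇒ exp(i) = 0
  r1: exp(ΔT) + (-1)·1 = 0 ⇒ exp(ΔT) = 1
Π_6 = ΔT · X6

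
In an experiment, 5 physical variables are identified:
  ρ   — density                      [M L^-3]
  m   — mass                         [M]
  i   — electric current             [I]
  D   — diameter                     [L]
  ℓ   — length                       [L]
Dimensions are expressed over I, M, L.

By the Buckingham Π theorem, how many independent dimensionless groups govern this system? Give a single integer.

Exponent matrix [I,M,L] × [ρ,m,i,D,ℓ]:
  I: [ 0  0  1  0  0]
  M: [ 1  1  0  0  0]
  L: [-3  0  0  1  1]
Echelon form has 3 nonzero rows (pivots: ρ,m,i)
n=5, r=3 ⇒ 2 dimensionless groups

2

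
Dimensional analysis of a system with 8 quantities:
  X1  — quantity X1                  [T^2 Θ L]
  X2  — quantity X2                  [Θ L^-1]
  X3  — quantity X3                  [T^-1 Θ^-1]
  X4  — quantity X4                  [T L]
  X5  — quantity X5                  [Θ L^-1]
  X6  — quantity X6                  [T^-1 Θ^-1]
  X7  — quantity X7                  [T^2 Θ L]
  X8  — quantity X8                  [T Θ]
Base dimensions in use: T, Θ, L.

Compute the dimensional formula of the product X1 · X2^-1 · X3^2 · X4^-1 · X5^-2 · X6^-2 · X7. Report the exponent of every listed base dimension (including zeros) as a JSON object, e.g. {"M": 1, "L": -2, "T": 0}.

{"T": 3, "Θ": -1, "L": 4}

Dimensional matrix (T×Θ×L by X1×X2×X3×X4×X5×X6×X7×X8):
  T: [ 2  0 -1  1  0 -1  2  1]
  Θ: [ 1  1 -1  0  1 -1  1  1]
  L: [ 1 -1  0  1 -1  0  1  0]
  [T]: (1)·2+(-1)·0+(2)·-1+(-1)·1+(-2)·0+(-2)·-1+(1)·2 = 3
  [Θ]: (1)·1+(-1)·1+(2)·-1+(-1)·0+(-2)·1+(-2)·-1+(1)·1 = -1
  [L]: (1)·1+(-1)·-1+(2)·0+(-1)·1+(-2)·-1+(-2)·0+(1)·1 = 4
⇒ T^3 Θ^-1 L^4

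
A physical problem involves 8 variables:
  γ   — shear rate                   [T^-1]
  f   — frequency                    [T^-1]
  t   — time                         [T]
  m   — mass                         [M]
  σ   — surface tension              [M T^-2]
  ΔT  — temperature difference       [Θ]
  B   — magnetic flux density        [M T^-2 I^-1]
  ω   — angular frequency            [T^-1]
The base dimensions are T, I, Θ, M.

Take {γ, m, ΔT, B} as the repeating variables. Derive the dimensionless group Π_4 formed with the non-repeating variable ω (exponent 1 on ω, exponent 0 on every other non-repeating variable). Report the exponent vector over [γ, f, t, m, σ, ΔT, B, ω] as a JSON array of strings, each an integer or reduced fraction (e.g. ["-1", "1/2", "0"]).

["-1", "0", "0", "0", "0", "0", "0", "1"]

Write exponents as rows T,I,Θ,M / cols γ,f,t,m,σ,ΔT,B,ω:
  T: [-1 -1  1  0 -2  0 -2 -1]
  I: [ 0  0  0  0  0  0 -1  0]
  Θ: [ 0  0  0  0  0  1  0  0]
  M: [ 0  0  0  1  1  0  1  0]
RREF → pivots at {γ,m,ΔT,B} ⇒ r = 4
Repeat: γ,m,ΔT,B; free: f,t,σ,ω
RREF:
  r0: [   1    1   -1    0    2    0    0    1]
  r1: [   0    0    0    1    1    0    0    0]
  r2: [   0    0    0    0    0    1    0    0]
  r3: [   0    0    0    0    0    0    1    0]
Fix exponent of ω at 1, f at 0, t at 0, σ at 0; solve each RREF row for its pivot's exponent:
  r0: exp(γ) + (1)·1 = 0 ⇒ exp(γ) = -1
  r1: exp(m) + (0)·1 = 0 ⇒ exp(m) = 0
  r2: exp(ΔT) + (0)·1 = 0 ⇒ exp(ΔT) = 0
  r3: exp(B) + (0)·1 = 0 ⇒ exp(B) = 0
Π_4 = γ^-1 · ω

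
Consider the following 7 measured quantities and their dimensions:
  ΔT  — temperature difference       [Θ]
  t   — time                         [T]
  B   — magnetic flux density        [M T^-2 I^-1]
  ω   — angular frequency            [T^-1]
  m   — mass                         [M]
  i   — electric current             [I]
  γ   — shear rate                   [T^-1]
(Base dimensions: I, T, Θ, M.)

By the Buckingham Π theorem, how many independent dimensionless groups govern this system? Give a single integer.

Exponent matrix [I,T,Θ,M] × [ΔT,t,B,ω,m,i,γ]:
  I: [ 0  0 -1  0  0  1  0]
  T: [ 0  1 -2 -1  0  0 -1]
  Θ: [ 1  0  0  0  0  0  0]
  M: [ 0  0  1  0  1  0  0]
RREF → pivots at {ΔT,t,B,m} ⇒ r = 4
7 vars − rank 4 = 3 Π groups

3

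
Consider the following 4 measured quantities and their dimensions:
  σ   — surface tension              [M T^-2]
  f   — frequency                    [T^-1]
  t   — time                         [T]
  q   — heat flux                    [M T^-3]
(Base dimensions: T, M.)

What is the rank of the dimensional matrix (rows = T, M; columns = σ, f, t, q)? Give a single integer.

2

Exponent matrix [T,M] × [σ,f,t,q]:
  T: [-2 -1  1 -3]
  M: [ 1  0  0  1]
Row reduction gives pivot columns σ,f; rank = 2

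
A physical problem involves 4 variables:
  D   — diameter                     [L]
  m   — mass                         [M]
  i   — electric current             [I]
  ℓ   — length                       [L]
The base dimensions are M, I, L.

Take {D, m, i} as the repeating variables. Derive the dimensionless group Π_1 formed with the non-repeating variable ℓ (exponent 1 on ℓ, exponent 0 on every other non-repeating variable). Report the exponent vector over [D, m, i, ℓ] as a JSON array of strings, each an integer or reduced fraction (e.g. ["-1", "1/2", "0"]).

["-1", "0", "0", "1"]

Dimensional matrix (M×I×L by D×m×i×ℓ):
  M: [ 0  1  0  0]
  I: [ 0  0  1  0]
  L: [ 1  0  0  1]
Row reduction gives pivot columns D,m,i; rank = 3
Repeat: D,m,i; free: ℓ
RREF:
  r0: [   1    0    0    1]
  r1: [   0    1    0    0]
  r2: [   0    0    1    0]
Fix exponent of ℓ at 1; solve each RREF row for its pivot's exponent:
  r0: exp(D) + (1)·1 = 0 ⇒ exp(D) = -1
  r1: exp(m) + (0)·1 = 0 ⇒ exp(m) = 0
  r2: exp(i) + (0)·1 = 0 ⇒ exp(i) = 0
Π_1 = D^-1 · ℓ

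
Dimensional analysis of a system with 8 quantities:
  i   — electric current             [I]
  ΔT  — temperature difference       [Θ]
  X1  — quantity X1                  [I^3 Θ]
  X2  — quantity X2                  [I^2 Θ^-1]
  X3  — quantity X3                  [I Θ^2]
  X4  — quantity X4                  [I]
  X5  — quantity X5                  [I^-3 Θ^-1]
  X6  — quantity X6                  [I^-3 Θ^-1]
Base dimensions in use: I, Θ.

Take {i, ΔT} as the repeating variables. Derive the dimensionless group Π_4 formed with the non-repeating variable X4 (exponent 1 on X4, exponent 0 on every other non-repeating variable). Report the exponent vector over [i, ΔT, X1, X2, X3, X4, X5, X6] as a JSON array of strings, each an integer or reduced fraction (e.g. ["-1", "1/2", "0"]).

["-1", "0", "0", "0", "0", "1", "0", "0"]

Exponent matrix [I,Θ] × [i,ΔT,X1,X2,X3,X4,X5,X6]:
  I: [ 1  0  3  2  1  1 -3 -3]
  Θ: [ 0  1  1 -1  2  0 -1 -1]
Row reduction gives pivot columns i,ΔT; rank = 2
Pivot set = {i,ΔT}, free = {X1,X2,X3,X4,X5,X6}
RREF:
  r0: [   1    0    3    2    1    1   -3   -3]
  r1: [   0    1    1   -1    2    0   -1   -1]
Fix exponent of X4 at 1, X1 at 0, X2 at 0, X3 at 0, X5 at 0, X6 at 0; solve each RREF row for its pivot's exponent:
  r0: exp(i) + (1)·1 = 0 ⇒ exp(i) = -1
  r1: exp(ΔT) + (0)·1 = 0 ⇒ exp(ΔT) = 0
Π_4 = i^-1 · X4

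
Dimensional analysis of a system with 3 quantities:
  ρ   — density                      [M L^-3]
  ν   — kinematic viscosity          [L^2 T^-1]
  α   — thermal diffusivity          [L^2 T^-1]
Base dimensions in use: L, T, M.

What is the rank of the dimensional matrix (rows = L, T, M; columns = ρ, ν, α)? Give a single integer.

2

Write exponents as rows L,T,M / cols ρ,ν,α:
  L: [-3  2  2]
  T: [ 0 -1 -1]
  M: [ 1  0  0]
RREF → pivots at {ρ,ν} ⇒ r = 2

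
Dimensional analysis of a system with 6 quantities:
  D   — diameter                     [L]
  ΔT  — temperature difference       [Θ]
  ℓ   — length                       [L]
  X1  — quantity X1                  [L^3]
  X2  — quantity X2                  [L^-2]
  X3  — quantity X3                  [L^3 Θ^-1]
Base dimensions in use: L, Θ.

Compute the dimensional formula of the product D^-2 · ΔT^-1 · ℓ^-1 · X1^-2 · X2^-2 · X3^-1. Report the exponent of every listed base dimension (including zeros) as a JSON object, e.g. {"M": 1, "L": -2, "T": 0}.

Exponent matrix [L,Θ] × [D,ΔT,ℓ,X1,X2,X3]:
  L: [ 1  0  1  3 -2  3]
  Θ: [ 0  1  0  0  0 -1]
  [L]: (-2)·1+(-1)·0+(-1)·1+(-2)·3+(-2)·-2+(-1)·3 = -8
  [Θ]: (-2)·0+(-1)·1+(-1)·0+(-2)·0+(-2)·0+(-1)·-1 = 0
⇒ L^-8

{"L": -8, "Θ": 0}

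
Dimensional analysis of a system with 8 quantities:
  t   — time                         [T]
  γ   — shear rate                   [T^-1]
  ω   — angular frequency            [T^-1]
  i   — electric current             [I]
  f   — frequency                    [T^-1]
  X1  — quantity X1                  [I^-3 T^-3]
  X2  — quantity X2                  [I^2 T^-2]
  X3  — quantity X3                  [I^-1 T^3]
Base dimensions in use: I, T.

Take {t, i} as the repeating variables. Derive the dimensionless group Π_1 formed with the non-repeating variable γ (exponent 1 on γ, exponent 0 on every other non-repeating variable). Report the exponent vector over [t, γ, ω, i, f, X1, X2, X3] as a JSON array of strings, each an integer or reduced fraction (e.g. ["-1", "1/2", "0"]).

["1", "1", "0", "0", "0", "0", "0", "0"]

Dimensional matrix (I×T by t×γ×ω×i×f×X1×X2×X3):
  I: [ 0  0  0  1  0 -3  2 -1]
  T: [ 1 -1 -1  0 -1 -3 -2  3]
Echelon form has 2 nonzero rows (pivots: t,i)
Pivot set = {t,i}, free = {γ,ω,f,X1,X2,X3}
RREF:
  r0: [   1   -1   -1    0   -1   -3   -2    3]
  r1: [   0    0    0    1    0   -3    2   -1]
Fix exponent of γ at 1, ω at 0, f at 0, X1 at 0, X2 at 0, X3 at 0; solve each RREF row for its pivot's exponent:
  r0: exp(t) + (-1)·1 = 0 ⇒ exp(t) = 1
  r1: exp(i) + (0)·1 = 0 ⇒ exp(i) = 0
Π_1 = t · γ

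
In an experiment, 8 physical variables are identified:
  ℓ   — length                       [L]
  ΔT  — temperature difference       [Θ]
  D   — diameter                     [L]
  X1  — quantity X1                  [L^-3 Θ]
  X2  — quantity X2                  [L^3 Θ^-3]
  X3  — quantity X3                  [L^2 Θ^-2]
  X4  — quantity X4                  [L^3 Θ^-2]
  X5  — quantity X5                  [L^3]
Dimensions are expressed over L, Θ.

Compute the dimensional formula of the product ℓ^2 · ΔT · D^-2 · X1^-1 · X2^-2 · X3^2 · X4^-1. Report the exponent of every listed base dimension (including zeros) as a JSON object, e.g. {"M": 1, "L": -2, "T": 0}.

Exponent matrix [L,Θ] × [ℓ,ΔT,D,X1,X2,X3,X4,X5]:
  L: [ 1  0  1 -3  3  2  3  3]
  Θ: [ 0  1  0  1 -3 -2 -2  0]
  [L]: (2)·1+(1)·0+(-2)·1+(-1)·-3+(-2)·3+(2)·2+(-1)·3 = -2
  [Θ]: (2)·0+(1)·1+(-2)·0+(-1)·1+(-2)·-3+(2)·-2+(-1)·-2 = 4
⇒ L^-2 Θ^4

{"L": -2, "Θ": 4}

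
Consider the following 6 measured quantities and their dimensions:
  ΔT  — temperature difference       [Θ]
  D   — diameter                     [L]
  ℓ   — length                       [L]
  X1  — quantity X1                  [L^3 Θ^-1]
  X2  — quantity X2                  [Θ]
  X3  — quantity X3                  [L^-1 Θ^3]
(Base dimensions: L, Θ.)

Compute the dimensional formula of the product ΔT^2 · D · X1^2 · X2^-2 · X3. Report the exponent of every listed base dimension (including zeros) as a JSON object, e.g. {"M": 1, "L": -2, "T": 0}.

Dimensional matrix (L×Θ by ΔT×D×ℓ×X1×X2×X3):
  L: [ 0  1  1  3  0 -1]
  Θ: [ 1  0  0 -1  1  3]
  [L]: (2)·0+(1)·1+(2)·3+(-2)·0+(1)·-1 = 6
  [Θ]: (2)·1+(1)·0+(2)·-1+(-2)·1+(1)·3 = 1
⇒ L^6 Θ

{"L": 6, "Θ": 1}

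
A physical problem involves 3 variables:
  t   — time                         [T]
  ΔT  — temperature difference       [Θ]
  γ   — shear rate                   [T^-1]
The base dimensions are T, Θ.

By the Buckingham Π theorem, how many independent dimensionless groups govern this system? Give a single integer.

Write exponents as rows T,Θ / cols t,ΔT,γ:
  T: [ 1  0 -1]
  Θ: [ 0  1  0]
Row reduction gives pivot columns t,ΔT; rank = 2
3 vars − rank 2 = 1 Π group

1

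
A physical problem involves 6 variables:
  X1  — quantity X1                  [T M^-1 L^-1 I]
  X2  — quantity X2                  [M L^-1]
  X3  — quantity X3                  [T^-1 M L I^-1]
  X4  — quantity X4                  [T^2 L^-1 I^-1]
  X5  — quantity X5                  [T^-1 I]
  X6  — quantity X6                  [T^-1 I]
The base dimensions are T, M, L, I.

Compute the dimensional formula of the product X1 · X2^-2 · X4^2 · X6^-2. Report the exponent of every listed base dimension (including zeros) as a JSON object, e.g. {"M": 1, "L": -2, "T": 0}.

Dimensional matrix (T×M×L×I by X1×X2×X3×X4×X5×X6):
  T: [ 1  0 -1  2 -1 -1]
  M: [-1  1  1  0  0  0]
  L: [-1 -1  1 -1  0  0]
  I: [ 1  0 -1 -1  1  1]
  [T]: (1)·1+(-2)·0+(2)·2+(-2)·-1 = 7
  [M]: (1)·-1+(-2)·1+(2)·0+(-2)·0 = -3
  [L]: (1)·-1+(-2)·-1+(2)·-1+(-2)·0 = -1
  [I]: (1)·1+(-2)·0+(2)·-1+(-2)·1 = -3
⇒ T^7 M^-3 L^-1 I^-3

{"T": 7, "M": -3, "L": -1, "I": -3}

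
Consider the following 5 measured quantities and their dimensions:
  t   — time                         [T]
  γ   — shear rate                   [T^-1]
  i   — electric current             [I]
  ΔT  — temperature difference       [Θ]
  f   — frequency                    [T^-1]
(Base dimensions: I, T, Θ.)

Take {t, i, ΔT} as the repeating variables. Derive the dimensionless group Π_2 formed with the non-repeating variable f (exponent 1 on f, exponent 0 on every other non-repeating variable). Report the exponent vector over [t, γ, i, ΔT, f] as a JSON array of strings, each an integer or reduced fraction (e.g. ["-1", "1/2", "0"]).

Dimensional matrix (I×T×Θ by t×γ×i×ΔT×f):
  I: [ 0  0  1  0  0]
  T: [ 1 -1  0  0 -1]
  Θ: [ 0  0  0  1  0]
Row reduction gives pivot columns t,i,ΔT; rank = 3
Repeat: t,i,ΔT; free: γ,f
RREF:
  r0: [   1   -1    0    0   -1]
  r1: [   0    0    1    0    0]
  r2: [   0    0    0    1    0]
Fix exponent of f at 1, γ at 0; solve each RREF row for its pivot's exponent:
  r0: exp(t) + (-1)·1 = 0 ⇒ exp(t) = 1
  r1: exp(i) + (0)·1 = 0 ⇒ exp(i) = 0
  r2: exp(ΔT) + (0)·1 = 0 ⇒ exp(ΔT) = 0
Π_2 = t · f

["1", "0", "0", "0", "1"]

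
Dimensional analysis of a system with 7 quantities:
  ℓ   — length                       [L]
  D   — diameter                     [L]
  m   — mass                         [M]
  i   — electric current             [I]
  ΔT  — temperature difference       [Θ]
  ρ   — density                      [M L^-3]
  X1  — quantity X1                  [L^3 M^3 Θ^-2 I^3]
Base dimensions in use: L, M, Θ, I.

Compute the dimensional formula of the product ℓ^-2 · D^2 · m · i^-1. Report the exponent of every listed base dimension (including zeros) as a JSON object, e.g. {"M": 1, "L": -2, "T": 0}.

Exponent matrix [L,M,Θ,I] × [ℓ,D,m,i,ΔT,ρ,X1]:
  L: [ 1  1  0  0  0 -3  3]
  M: [ 0  0  1  0  0  1  3]
  Θ: [ 0  0  0  0  1  0 -2]
  I: [ 0  0  0  1  0  0  3]
  [L]: (-2)·1+(2)·1+(1)·0+(-1)·0 = 0
  [M]: (-2)·0+(2)·0+(1)·1+(-1)·0 = 1
  [Θ]: (-2)·0+(2)·0+(1)·0+(-1)·0 = 0
  [I]: (-2)·0+(2)·0+(1)·0+(-1)·1 = -1
⇒ M I^-1

{"L": 0, "M": 1, "Θ": 0, "I": -1}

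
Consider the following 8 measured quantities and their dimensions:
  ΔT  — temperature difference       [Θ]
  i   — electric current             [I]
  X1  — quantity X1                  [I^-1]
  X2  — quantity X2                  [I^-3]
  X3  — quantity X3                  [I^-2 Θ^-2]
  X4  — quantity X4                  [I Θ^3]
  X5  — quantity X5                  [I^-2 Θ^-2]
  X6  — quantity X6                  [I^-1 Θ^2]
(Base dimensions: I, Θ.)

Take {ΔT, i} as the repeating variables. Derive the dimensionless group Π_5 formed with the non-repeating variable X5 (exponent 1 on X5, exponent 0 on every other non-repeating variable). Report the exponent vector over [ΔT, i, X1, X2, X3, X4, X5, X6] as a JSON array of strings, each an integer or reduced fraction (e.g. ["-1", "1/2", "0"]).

["2", "2", "0", "0", "0", "0", "1", "0"]

Exponent matrix [I,Θ] × [ΔT,i,X1,X2,X3,X4,X5,X6]:
  I: [ 0  1 -1 -3 -2  1 -2 -1]
  Θ: [ 1  0  0  0 -2  3 -2  2]
Echelon form has 2 nonzero rows (pivots: ΔT,i)
Repeat: ΔT,i; free: X1,X2,X3,X4,X5,X6
RREF:
  r0: [   1    0    0    0   -2    3   -2    2]
  r1: [   0    1   -1   -3   -2    1   -2   -1]
Fix exponent of X5 at 1, X1 at 0, X2 at 0, X3 at 0, X4 at 0, X6 at 0; solve each RREF row for its pivot's exponent:
  r0: exp(ΔT) + (-2)·1 = 0 ⇒ exp(ΔT) = 2
  r1: exp(i) + (-2)·1 = 0 ⇒ exp(i) = 2
Π_5 = ΔT^2 · i^2 · X5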